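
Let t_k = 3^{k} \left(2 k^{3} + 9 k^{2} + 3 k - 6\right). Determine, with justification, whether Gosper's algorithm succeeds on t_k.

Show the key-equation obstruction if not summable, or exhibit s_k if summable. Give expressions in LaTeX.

Compute t_(k+1)/t_k: get 3*(2*k**3 + 15*k**2 + 27*k + 8)/(2*k**3 + 9*k**2 + 3*k - 6).
Take A(k)=3, B(k)=1, C(k)=k**3 + 9*k**2/2 + 3*k/2 - 3.
Key eq: (3)·f(k+1) = (1)·f(k) + (k**3 + 9*k**2/2 + 3*k/2 - 3).
Bound: deg f ≤ 3.
Coefficient equations give f(k) = k*(k**2 - 3)/2.
Then R = B(k−1)f/C = k*(k**2 - 3)/(2*k**3 + 9*k**2 + 3*k - 6), so s_k = R(k)·t_k = 3**k*k*(k**2 - 3).
s_(k+1) − s_k = 3**k*(2*k**3 + 9*k**2 + 3*k - 6) = t_k.

Yes. s_k = 3^{k} k \left(k^{2} - 3\right).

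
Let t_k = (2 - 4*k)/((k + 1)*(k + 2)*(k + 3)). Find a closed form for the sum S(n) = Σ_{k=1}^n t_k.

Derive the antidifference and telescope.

t_(k+1)/t_k = (k + 1)*(2*k + 1)/((k + 4)*(2*k - 1)).
Gosper form: A/B · C(k+1)/C(k) with A=k + 1, B=k + 4, C=k - 1/2.
Set up (k + 1)·f(k+1) − (k + 3)·f(k) − (k - 1/2) = 0.
deg f ≤ 2 (via 1,1,1).
Coefficient equations give f(k) = k*(k - 5)/8.
R(k) = B(k−1)·f(k)/C(k) = k*(k - 5)*(k + 3)/(4*(2*k - 1)); s_k = R·t_k = -k*(k - 5)/(2*(k + 1)*(k + 2)).
Check: Δs_k = 2*(1 - 2*k)/(k**3 + 6*k**2 + 11*k + 6). ✓
Telescope: S(n) = s_(n+1) − s_(1) = (-n**2 + 3*n + 4)/(2*(n**2 + 5*n + 6)) − (1/3) = n*(-5*n - 1)/(6*(n**2 + 5*n + 6)).

S(n) = n*(-5*n - 1)/(6*(n**2 + 5*n + 6))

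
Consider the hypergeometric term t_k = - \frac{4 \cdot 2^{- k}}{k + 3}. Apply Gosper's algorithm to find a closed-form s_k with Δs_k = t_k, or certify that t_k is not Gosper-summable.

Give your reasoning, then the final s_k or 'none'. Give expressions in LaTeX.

none — t_k is not Gosper-summable

Ratio r(k) = (k + 3)/(2*(k + 4)).
Factor: A=k/2 + 3/2; B=k + 4; C=1.
Solve (k/2 + 3/2)·f(k+1) − (k + 3)·f(k) = 1.
Degrees (1,1,0) ⇒ d ≤ -1.
deg f ≤ -1 is impossible — no certificate.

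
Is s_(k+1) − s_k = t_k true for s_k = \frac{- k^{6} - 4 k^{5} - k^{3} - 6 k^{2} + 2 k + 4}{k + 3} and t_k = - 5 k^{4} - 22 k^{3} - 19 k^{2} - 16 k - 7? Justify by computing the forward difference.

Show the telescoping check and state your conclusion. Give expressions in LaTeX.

s_(k+1) = (2*k - (k + 1)**6 - 4*(k + 1)**5 - (k + 1)**3 - 6*(k + 1)**2 + 6)/(k + 4)
s_(k+1) − s_k = (-5*k**6 - 49*k**5 - 165*k**4 - 237*k**3 - 209*k**2 - 135*k - 34)/(k**2 + 7*k + 12)
(s_(k+1) − s_k) − t_k = 2*(4*k**5 + 34*k**4 + 88*k**3 + 69*k**2 + 53*k + 25)/(k**2 + 7*k + 12)

Invalid: residual \frac{2 \left(4 k^{5} + 34 k^{4} + 88 k^{3} + 69 k^{2} + 53 k + 25\right)}{k^{2} + 7 k + 12} ≠ 0.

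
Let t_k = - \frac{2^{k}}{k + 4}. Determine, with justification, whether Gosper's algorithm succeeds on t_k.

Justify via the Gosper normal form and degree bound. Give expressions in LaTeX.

Ratio r(k) = 2*(k + 4)/(k + 5).
A = 2*k + 8, B = k + 5, C = 1.
f must satisfy (2*k + 8)·f(k+1) − (k + 4)·f(k) = 1.
deg f ≤ -1 (via 1,1,0).
Bound -1 < 0, so the key equation has no polynomial solution.

No — negative degree bound, so no certificate f.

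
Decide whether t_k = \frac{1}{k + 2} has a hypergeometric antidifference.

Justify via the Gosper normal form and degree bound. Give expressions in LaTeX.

t_(k+1)/t_k = (k + 2)/(k + 3).
Factor: A=k + 2; B=k + 3; C=1.
f must satisfy (k + 2)·f(k+1) − (k + 2)·f(k) = 1.
Degrees (1,1,0) ⇒ d ≤ 0.
Write f(k) = c0. Then LHS − RHS = -1, requiring -1 = 0: contradictory. No certificate.

No. Not Gosper-summable.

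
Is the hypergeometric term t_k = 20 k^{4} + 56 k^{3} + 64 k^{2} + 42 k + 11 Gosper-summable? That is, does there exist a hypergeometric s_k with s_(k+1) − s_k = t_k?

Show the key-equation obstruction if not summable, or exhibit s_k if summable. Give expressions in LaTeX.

Yes. s_k = k^{2} \left(4 k^{3} + 4 k^{2} + 3\right).

Step 1: r(k) = (20*k**4 + 136*k**3 + 352*k**2 + 418*k + 193)/(20*k**4 + 56*k**3 + 64*k**2 + 42*k + 11).
Take A(k)=1, B(k)=1, C(k)=k**4 + 14*k**3/5 + 16*k**2/5 + 21*k/10 + 11/20.
f must satisfy (1)·f(k+1) − (1)·f(k) = k**4 + 14*k**3/5 + 16*k**2/5 + 21*k/10 + 11/20.
d = 5 from the (0,0,4) case.
Match coefficients ⇒ f(k) = k**2*(4*k**3 + 4*k**2 + 3)/20.
Certificate R = B(k−1)f/C = k**2*(4*k**3 + 4*k**2 + 3)/(20*k**4 + 56*k**3 + 64*k**2 + 42*k + 11) gives s_k = k**2*(4*k**3 + 4*k**2 + 3).
Check: Δs_k = 20*k**4 + 56*k**3 + 64*k**2 + 42*k + 11. ✓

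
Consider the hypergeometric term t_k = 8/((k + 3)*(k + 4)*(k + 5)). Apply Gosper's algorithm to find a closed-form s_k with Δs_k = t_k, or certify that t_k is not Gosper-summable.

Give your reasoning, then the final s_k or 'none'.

t_(k+1)/t_k = (k + 3)/(k + 6).
Gosper form: A/B · C(k+1)/C(k) with A=k + 3, B=k + 6, C=1.
Key eq: (k + 3)·f(k+1) = (k + 5)·f(k) + (1).
Degrees (1,1,0) ⇒ d ≤ 2.
Solve for f: f(k) = k*(k + 7)/24 (degree 2 ≤ 2).
So s_k = (B(k−1)f/C)·t_k = (k*(k + 5)*(k + 7)/24)·t_k = k*(k + 7)/(3*(k + 3)*(k + 4)).
Check: Δs_k = 8/(k**3 + 12*k**2 + 47*k + 60). ✓

s_k = k*(k + 7)/(3*(k + 3)*(k + 4))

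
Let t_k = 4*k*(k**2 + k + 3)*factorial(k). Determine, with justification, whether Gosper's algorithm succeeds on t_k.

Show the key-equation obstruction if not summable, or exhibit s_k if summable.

Yes. s_k = 4*(k**2 - k + 1)*factorial(k).

t_(k+1)/t_k = (k + 1)**2*(k + (k + 1)**2 + 4)/(k*(k**2 + k + 3)).
A = k + 1, B = 1, C = k**3 + k**2 + 3*k.
Need (k + 1)·f(k+1) − (1)·f(k) = k**3 + k**2 + 3*k.
d = 2 from the (1,0,3) case.
Solving with deg f ≤ 2: f(k) = k**2 - k + 1.
Get s_k = R·t_k = 4*(k**2 - k + 1)*factorial(k) with R(k) = B(k−1)f(k)/C(k) = (k**2 - k + 1)/(k*(k**2 + k + 3)).
Check: Δs_k = 4*k*(k**2 + k + 3)*factorial(k). ✓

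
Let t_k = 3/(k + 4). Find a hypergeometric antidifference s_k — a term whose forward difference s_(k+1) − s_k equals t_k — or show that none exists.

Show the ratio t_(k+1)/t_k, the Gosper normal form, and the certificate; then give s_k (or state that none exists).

Step 1: r(k) = (k + 4)/(k + 5).
A = k + 4, B = k + 5, C = 1.
Need (k + 4)·f(k+1) − (k + 4)·f(k) = 1.
From deg A=1, deg B=1, deg C=0: d=0.
Put f(k) = c0: A·f(k+1) − B(k−1)·f(k) − C = -1; need -1 = 0 — inconsistent ⇒ no f, not summable.

none — t_k is not Gosper-summable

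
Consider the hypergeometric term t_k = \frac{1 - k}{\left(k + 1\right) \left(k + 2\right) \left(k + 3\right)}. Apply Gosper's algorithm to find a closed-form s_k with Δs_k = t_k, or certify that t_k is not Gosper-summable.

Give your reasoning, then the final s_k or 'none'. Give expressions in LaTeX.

s_k = \frac{k}{\left(k + 1\right) \left(k + 2\right)}

t_(k+1)/t_k = k*(k + 1)/((k - 1)*(k + 4)).
A = k + 1, B = k + 4, C = k - 1.
f must satisfy (k + 1)·f(k+1) − (k + 3)·f(k) = k - 1.
Bound: deg f ≤ 2.
Coefficient equations give f(k) = -k.
Certificate R = B(k−1)f/C = -k*(k + 3)/(k - 1) gives s_k = k/((k + 1)*(k + 2)).
Δs = (1 - k)/(k**3 + 6*k**2 + 11*k + 6), as required.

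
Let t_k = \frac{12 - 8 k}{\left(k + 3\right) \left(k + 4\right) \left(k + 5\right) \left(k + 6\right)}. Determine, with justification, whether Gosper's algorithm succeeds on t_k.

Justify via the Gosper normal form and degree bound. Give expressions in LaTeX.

t_(k+1)/t_k = (k + 3)*(2*k - 1)/((k + 7)*(2*k - 3)).
Factor: A=k + 3; B=k + 7; C=k - 3/2.
Set up (k + 3)·f(k+1) − (k + 6)·f(k) − (k - 3/2) = 0.
d = 3 from the (1,1,1) case.
Solve for f: f(k) = -k/2 (degree 1 ≤ 3).
Get s_k = R·t_k = 4*k/((k + 3)*(k + 4)*(k + 5)) with R(k) = B(k−1)f(k)/C(k) = -k*(k + 6)/(2*k - 3).
Verify: 4*(3 - 2*k)/(k**4 + 18*k**3 + 119*k**2 + 342*k + 360) matches t_k.

Yes. s_k = \frac{4 k}{\left(k + 3\right) \left(k + 4\right) \left(k + 5\right)}.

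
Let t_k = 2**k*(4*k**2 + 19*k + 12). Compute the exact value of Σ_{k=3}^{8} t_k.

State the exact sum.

r(k) = 2*(4*k**2 + 27*k + 35)/(4*k**2 + 19*k + 12) after simplifying.
So A=2 and B=1, with C=k**2 + 19*k/4 + 3.
Solve (2)·f(k+1) − (1)·f(k) = k**2 + 19*k/4 + 3.
deg f ≤ 2 (via 0,0,2).
A polynomial solution: f(k) = (4*k**2 + 3*k - 2)/4.
So s_k = (B(k−1)f/C)·t_k = ((4*k**2 + 3*k - 2)/((k + 4)*(4*k + 3)))·t_k = 2**k*(4*k**2 + 3*k - 2).
Δs = 2**k*(4*k**2 + 19*k + 12), as required.
Sum = s_(9) − s_(3); s_(9) = 178688, s_(3) = 344 ⇒ 178344.

Σ = 178344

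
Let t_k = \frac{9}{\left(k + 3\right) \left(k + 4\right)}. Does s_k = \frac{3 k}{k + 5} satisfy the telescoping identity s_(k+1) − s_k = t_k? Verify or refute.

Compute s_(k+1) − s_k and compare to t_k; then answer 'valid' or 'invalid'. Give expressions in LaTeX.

Invalid: residual \frac{6 \left(k^{2} + k - 15\right)}{k^{4} + 18 k^{3} + 119 k^{2} + 342 k + 360} ≠ 0.

s_(k+1) = 3*(k + 1)/(k + 6)
s_(k+1) − s_k = 15/(k**2 + 11*k + 30)
(s_(k+1) − s_k) − t_k = 6*(k**2 + k - 15)/(k**4 + 18*k**3 + 119*k**2 + 342*k + 360)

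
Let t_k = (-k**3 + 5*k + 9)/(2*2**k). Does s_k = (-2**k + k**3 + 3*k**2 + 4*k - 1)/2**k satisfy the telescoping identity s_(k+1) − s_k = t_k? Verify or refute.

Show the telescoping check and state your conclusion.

valid; difference matches t_k

s_(k+1) = (-2*2**k + k**3 + 6*k**2 + 13*k + 7)/(2*2**k)
s_(k+1) − s_k = (-k**3 + 5*k + 9)/(2*2**k)
(s_(k+1) − s_k) − t_k = 0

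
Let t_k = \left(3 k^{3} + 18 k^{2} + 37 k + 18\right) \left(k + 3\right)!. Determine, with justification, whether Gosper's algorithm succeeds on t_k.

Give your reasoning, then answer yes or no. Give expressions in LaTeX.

Step 1: r(k) = (3*k**4 + 39*k**3 + 190*k**2 + 404*k + 304)/(3*k**3 + 18*k**2 + 37*k + 18).
A = k + 4, B = 1, C = k**3 + 6*k**2 + 37*k/3 + 6.
Need (k + 4)·f(k+1) − (1)·f(k) = k**3 + 6*k**2 + 37*k/3 + 6.
From deg A=1, deg B=0, deg C=3: d=2.
A polynomial solution: f(k) = (3*k**2 + 3*k - 2)/3.
So s_k = (B(k−1)f/C)·t_k = ((3*k**2 + 3*k - 2)/(3*k**3 + 18*k**2 + 37*k + 18))·t_k = (3*k**2 + 3*k - 2)*factorial(k + 3).
Δs = (3*k**3 + 18*k**2 + 37*k + 18)*factorial(k + 3), as required.

Yes. s_k = \left(3 k^{2} + 3 k - 2\right) \left(k + 3\right)!.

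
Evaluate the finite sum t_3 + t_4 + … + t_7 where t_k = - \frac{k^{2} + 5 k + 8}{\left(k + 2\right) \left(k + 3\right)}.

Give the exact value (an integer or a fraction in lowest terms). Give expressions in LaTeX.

Σ = -26/5

The ratio is (k + 2)*(5*k + (k + 1)**2 + 13)/((k + 4)*(k**2 + 5*k + 8)).
Gosper form: A/B · C(k+1)/C(k) with A=k + 2, B=k + 4, C=k**2 + 5*k + 8.
Need (k + 2)·f(k+1) − (k + 3)·f(k) = k**2 + 5*k + 8.
deg f ≤ 2 (via 1,1,2).
Solving with deg f ≤ 2: f(k) = k*(k + 3).
Then R = B(k−1)f/C = k*(k + 3)**2/(k**2 + 5*k + 8), so s_k = R(k)·t_k = k*(-k - 3)/(k + 2).
s_(k+1) − s_k = (-k**2 - 5*k - 8)/(k**2 + 5*k + 6) = t_k.
Σ_(k=3)^(7) t_k = s_(8) − s_(3) = -44/5 − (-18/5) = -26/5.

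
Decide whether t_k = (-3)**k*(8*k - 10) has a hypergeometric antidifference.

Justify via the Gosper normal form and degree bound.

Ratio r(k) = 3*(1 - 4*k)/(4*k - 5).
So A=-3 and B=1, with C=k - 5/4.
f must satisfy (-3)·f(k+1) − (1)·f(k) = k - 5/4.
Bound: deg f ≤ 1.
Match coefficients ⇒ f(k) = -(k - 2)/4.
So s_k = (B(k−1)f/C)·t_k = (-(k - 2)/(4*k - 5))·t_k = 2*(-3)**k*(2 - k).
Check: Δs_k = (-3)**k*(8*k - 10). ✓

Yes. s_k = 2*(-3)**k*(2 - k).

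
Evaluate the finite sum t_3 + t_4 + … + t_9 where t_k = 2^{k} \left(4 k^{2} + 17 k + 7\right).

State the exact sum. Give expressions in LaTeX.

Σ = 416480

Compute t_(k+1)/t_k: get 2*(4*k**2 + 25*k + 28)/(4*k**2 + 17*k + 7).
A = 2, B = 1, C = k**2 + 17*k/4 + 7/4.
Set up (2)·f(k+1) − (1)·f(k) − (k**2 + 17*k/4 + 7/4) = 0.
deg f ≤ 2 (via 0,0,2).
Solve for f: f(k) = (k + 1)*(4*k - 3)/4 (degree 2 ≤ 2).
So s_k = (B(k−1)f/C)·t_k = ((k + 1)*(4*k - 3)/(4*k**2 + 17*k + 7))·t_k = 2**k*(4*k**2 + k - 3).
s_(k+1) − s_k = 2**k*(4*k**2 + 17*k + 7) = t_k.
Sum = s_(10) − s_(3); s_(10) = 416768, s_(3) = 288 ⇒ 416480.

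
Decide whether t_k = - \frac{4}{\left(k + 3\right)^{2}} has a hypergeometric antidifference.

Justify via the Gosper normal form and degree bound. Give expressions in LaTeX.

r(k) = (k + 3)**2/(k + 4)**2 after simplifying.
Take A(k)=k**2 + 6*k + 9, B(k)=k**2 + 8*k + 16, C(k)=1.
Set up (k**2 + 6*k + 9)·f(k+1) − (k**2 + 6*k + 9)·f(k) − (1) = 0.
deg f ≤ 0 (via 2,2,0).
Generic f = c0 gives residual -1; -1 = 0 cannot hold, so t_k is not Gosper-summable.

No — t_k has no hypergeometric antidifference.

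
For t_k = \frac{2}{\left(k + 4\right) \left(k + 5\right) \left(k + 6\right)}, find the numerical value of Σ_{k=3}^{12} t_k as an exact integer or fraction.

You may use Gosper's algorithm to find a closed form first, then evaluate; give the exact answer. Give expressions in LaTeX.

Σ = 125/8568

Step 1: r(k) = (k + 4)/(k + 7).
A = k + 4, B = k + 7, C = 1.
Need (k + 4)·f(k+1) − (k + 6)·f(k) = 1.
d = 2 from the (1,1,0) case.
Solving with deg f ≤ 2: f(k) = k*(k + 9)/40.
R(k) = B(k−1)·f(k)/C(k) = k*(k + 6)*(k + 9)/40; s_k = R·t_k = k*(k + 9)/(20*(k + 4)*(k + 5)).
Δs = 2/(k**3 + 15*k**2 + 74*k + 120), as required.
Evaluate s at k=13 and k=3: 143/3060 and 9/280; difference 125/8568.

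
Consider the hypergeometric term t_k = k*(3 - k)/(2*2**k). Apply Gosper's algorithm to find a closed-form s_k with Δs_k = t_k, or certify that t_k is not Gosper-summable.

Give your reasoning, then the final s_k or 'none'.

s_k = k*(k - 1)/2**k

Compute t_(k+1)/t_k: get (k - 2)*(k + 1)/(2*k*(k - 3)).
Normal form (A,B,C) = (1/2, 1, k**2 - 3*k).
Key eq: (1/2)·f(k+1) = (1)·f(k) + (k**2 - 3*k).
deg f ≤ 2 (via 0,0,2).
Coefficient equations give f(k) = -2*k*(k - 1).
So s_k = (B(k−1)f/C)·t_k = (-2*(k - 1)/(k - 3))·t_k = k*(k - 1)/2**k.
Verify: k*(3 - k)/(2*2**k) matches t_k.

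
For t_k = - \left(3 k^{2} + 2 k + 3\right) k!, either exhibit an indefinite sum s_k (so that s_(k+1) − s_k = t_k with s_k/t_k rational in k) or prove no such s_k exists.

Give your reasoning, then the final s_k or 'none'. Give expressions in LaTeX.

t_(k+1)/t_k = (k + 1)*(2*k + 3*(k + 1)**2 + 5)/(3*k**2 + 2*k + 3).
A = k + 1, B = 1, C = k**2 + 2*k/3 + 1.
Need (k + 1)·f(k+1) − (1)·f(k) = k**2 + 2*k/3 + 1.
Bound: deg f ≤ 1.
Match coefficients ⇒ f(k) = (3*k - 1)/3.
Then R = B(k−1)f/C = (3*k - 1)/(3*k**2 + 2*k + 3), so s_k = R(k)·t_k = -(3*k - 1)*factorial(k).
Verify: -(3*k**2 + 2*k + 3)*factorial(k) matches t_k.

s_k = - \left(3 k - 1\right) k!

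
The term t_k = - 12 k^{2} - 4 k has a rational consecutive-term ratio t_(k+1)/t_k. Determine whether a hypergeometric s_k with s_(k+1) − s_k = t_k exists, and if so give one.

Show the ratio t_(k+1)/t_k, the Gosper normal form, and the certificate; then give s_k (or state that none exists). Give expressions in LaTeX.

s_k = 4 k^{2} \left(1 - k\right)

r(k) = (k + 3*(k + 1)**2 + 1)/(k*(3*k + 1)) after simplifying.
So A=1 and B=1, with C=k**2 + k/3.
Solve (1)·f(k+1) − (1)·f(k) = k**2 + k/3.
deg f ≤ 3 (via 0,0,2).
Match coefficients ⇒ f(k) = k**2*(k - 1)/3.
R(k) = B(k−1)·f(k)/C(k) = k*(k - 1)/(3*k + 1); s_k = R·t_k = 4*k**2*(1 - k).
Check: Δs_k = 4*k*(-3*k - 1). ✓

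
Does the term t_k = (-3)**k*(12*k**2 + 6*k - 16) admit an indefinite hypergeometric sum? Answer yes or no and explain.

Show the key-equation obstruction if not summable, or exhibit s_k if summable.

The ratio is 3*(-3*k - 6*(k + 1)**2 + 5)/(6*k**2 + 3*k - 8).
Factor: A=-3; B=1; C=k**2 + k/2 - 4/3.
f must satisfy (-3)·f(k+1) − (1)·f(k) = k**2 + k/2 - 4/3.
d = 2 from the (0,0,2) case.
Match coefficients ⇒ f(k) = -(3*k**2 - 3*k - 4)/12.
Get s_k = R·t_k = (-3)**k*(-3*k**2 + 3*k + 4) with R(k) = B(k−1)f(k)/C(k) = -(3*k**2 - 3*k - 4)/(2*(6*k**2 + 3*k - 8)).
Check: Δs_k = (-3)**k*(12*k**2 + 6*k - 16). ✓

Yes. s_k = (-3)**k*(-3*k**2 + 3*k + 4).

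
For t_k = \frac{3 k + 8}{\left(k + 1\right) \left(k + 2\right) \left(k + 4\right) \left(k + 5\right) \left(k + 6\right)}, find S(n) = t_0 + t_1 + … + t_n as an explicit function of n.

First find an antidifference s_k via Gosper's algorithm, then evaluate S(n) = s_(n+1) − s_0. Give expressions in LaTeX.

t_(k+1)/t_k = (k + 1)*(k + 4)*(3*k + 11)/((k + 3)*(k + 7)*(3*k + 8)).
So A=k + 1 and B=k + 7, with C=k**2 + 17*k/3 + 8.
Key eq: (k + 1)·f(k+1) = (k + 6)·f(k) + (k**2 + 17*k/3 + 8).
From deg A=1, deg B=1, deg C=2: d=5.
Solve for f: f(k) = k*(k + 2)*(k + 3)*(k**2 + 10*k + 29)/60 (degree 5 ≤ 5).
Then R = B(k−1)f/C = k*(k + 2)*(k + 6)*(k**2 + 10*k + 29)/(20*(3*k + 8)), so s_k = R(k)·t_k = k*(k**2 + 10*k + 29)/(20*(k**3 + 10*k**2 + 29*k + 20)).
Verify: (3*k + 8)/(k**5 + 18*k**4 + 121*k**3 + 372*k**2 + 508*k + 240) matches t_k.
s_(n+1) = (n**3 + 13*n**2 + 52*n + 40)/(20*(n**3 + 13*n**2 + 52*n + 60)) and s_(0) = 0, so S(n) = (n**3 + 13*n**2 + 52*n + 40)/(20*(n**3 + 13*n**2 + 52*n + 60)).

S(n) = \frac{n^{3} + 13 n^{2} + 52 n + 40}{20 \left(n^{3} + 13 n^{2} + 52 n + 60\right)}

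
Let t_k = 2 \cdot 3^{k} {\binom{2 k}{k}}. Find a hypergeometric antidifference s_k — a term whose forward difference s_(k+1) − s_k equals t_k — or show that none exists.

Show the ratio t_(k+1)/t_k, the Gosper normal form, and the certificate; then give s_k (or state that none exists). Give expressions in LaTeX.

t_(k+1)/t_k = 6*(2*k + 1)/(k + 1).
A = 12*k + 6, B = k + 1, C = 1.
Key eq: (12*k + 6)·f(k+1) = (k)·f(k) + (1).
deg f ≤ -1 (via 1,1,0).
Negative degree bound (-1): no f exists, t_k not Gosper-summable.

none (Gosper's algorithm certifies no s_k)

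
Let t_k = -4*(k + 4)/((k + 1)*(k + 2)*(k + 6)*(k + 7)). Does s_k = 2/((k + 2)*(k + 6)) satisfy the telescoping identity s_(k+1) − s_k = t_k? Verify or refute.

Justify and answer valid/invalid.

Invalid: residual 6*(k + 5)/(k**5 + 19*k**4 + 131*k**3 + 401*k**2 + 540*k + 252) ≠ 0.

s_(k+1) = 2/((k + 3)*(k + 7))
s_(k+1) − s_k = 2*(-2*k - 9)/(k**4 + 18*k**3 + 113*k**2 + 288*k + 252)
(s_(k+1) − s_k) − t_k = 6*(k + 5)/(k**5 + 19*k**4 + 131*k**3 + 401*k**2 + 540*k + 252)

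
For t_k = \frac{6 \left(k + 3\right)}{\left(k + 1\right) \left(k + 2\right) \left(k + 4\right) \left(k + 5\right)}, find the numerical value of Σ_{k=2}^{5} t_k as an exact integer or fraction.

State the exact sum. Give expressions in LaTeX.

Σ = 13/105

Ratio r(k) = (k + 1)*(k + 4)**2/((k + 3)**2*(k + 6)).
Normal form (A,B,C) = (k + 1, k + 6, k**2 + 6*k + 9).
Solve (k + 1)·f(k+1) − (k + 5)·f(k) = k**2 + 6*k + 9.
Bound: deg f ≤ 4.
A polynomial solution: f(k) = k*(k + 2)*(k + 3)*(k + 5)/8.
R(k) = B(k−1)·f(k)/C(k) = k*(k + 2)*(k + 5)**2/(8*(k + 3)); s_k = R·t_k = 3*k*(k + 5)/(4*(k**2 + 5*k + 4)).
Verify: 6*(k + 3)/(k**4 + 12*k**3 + 49*k**2 + 78*k + 40) matches t_k.
Σ_(k=2)^(5) t_k = s_(6) − s_(2) = 99/140 − (7/12) = 13/105.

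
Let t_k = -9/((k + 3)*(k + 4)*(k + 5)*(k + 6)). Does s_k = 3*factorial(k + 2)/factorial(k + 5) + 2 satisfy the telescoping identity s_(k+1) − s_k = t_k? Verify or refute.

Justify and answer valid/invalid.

s_(k+1) = 3*factorial(k + 3)/factorial(k + 6) + 2
s_(k+1) − s_k = -9/((k + 3)*(k + 4)*(k + 5)*(k + 6))
(s_(k+1) − s_k) − t_k = 0

valid; difference matches t_k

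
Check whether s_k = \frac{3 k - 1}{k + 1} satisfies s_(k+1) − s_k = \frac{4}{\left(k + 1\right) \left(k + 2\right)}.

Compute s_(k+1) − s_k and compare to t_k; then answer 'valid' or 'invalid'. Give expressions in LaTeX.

valid (s_(k+1) − s_k reduces to t_k)

s_(k+1) = (3*k + 2)/(k + 2)
s_(k+1) − s_k = 4/(k**2 + 3*k + 2)
(s_(k+1) − s_k) − t_k = 0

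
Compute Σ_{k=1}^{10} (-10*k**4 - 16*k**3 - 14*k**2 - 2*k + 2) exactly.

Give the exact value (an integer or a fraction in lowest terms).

Σ = -307210

The ratio is (5*k**4 + 28*k**3 + 61*k**2 + 59*k + 20)/(5*k**4 + 8*k**3 + 7*k**2 + k - 1).
So A=1 and B=1, with C=k**4 + 8*k**3/5 + 7*k**2/5 + k/5 - 1/5.
Set up (1)·f(k+1) − (1)·f(k) − (k**4 + 8*k**3/5 + 7*k**2/5 + k/5 - 1/5) = 0.
Degrees (0,0,4) ⇒ d ≤ 5.
Match coefficients ⇒ f(k) = k*(2*k**4 - k**3 - 2*k - 1)/10.
R(k) = B(k−1)·f(k)/C(k) = k*(2*k**4 - k**3 - 2*k - 1)/(2*(5*k**4 + 8*k**3 + 7*k**2 + k - 1)); s_k = R·t_k = k*(-2*k**4 + k**3 + 2*k + 1).
Check: Δs_k = -10*k**4 - 16*k**3 - 14*k**2 - 2*k + 2. ✓
Telescoping: Σ = s_(11) − s_(1) = -307208 − (2) = -307210.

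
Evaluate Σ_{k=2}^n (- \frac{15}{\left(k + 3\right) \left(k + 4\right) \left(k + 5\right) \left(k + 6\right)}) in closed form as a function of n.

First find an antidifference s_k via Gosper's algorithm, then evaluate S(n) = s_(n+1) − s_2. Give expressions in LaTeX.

Step 1: r(k) = (k + 3)/(k + 7).
Factor: A=k + 3; B=k + 7; C=1.
Need (k + 3)·f(k+1) − (k + 6)·f(k) = 1.
Bound: deg f ≤ 3.
Solve for f: f(k) = k*(k**2 + 12*k + 47)/180 (degree 3 ≤ 3).
Get s_k = R·t_k = k*(-k**2 - 12*k - 47)/(12*(k + 3)*(k + 4)*(k + 5)) with R(k) = B(k−1)f(k)/C(k) = k*(k + 6)*(k**2 + 12*k + 47)/180.
s_(k+1) − s_k = -15/(k**4 + 18*k**3 + 119*k**2 + 342*k + 360) = t_k.
s_(n+1) = (-n**3 - 15*n**2 - 74*n - 60)/(12*(n**3 + 15*n**2 + 74*n + 120)) and s_(2) = -5/84, so S(n) = (-n**3 - 15*n**2 - 74*n + 90)/(42*(n**3 + 15*n**2 + 74*n + 120)).

S(n) = \frac{- n^{3} - 15 n^{2} - 74 n + 90}{42 \left(n^{3} + 15 n^{2} + 74 n + 120\right)}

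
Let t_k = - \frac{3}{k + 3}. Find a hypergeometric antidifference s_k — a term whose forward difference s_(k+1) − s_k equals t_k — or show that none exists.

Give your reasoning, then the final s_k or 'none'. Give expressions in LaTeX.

The ratio is (k + 3)/(k + 4).
A = k + 3, B = k + 4, C = 1.
Set up (k + 3)·f(k+1) − (k + 3)·f(k) − (1) = 0.
d = 0 from the (1,1,0) case.
Generic f = c0 gives residual -1; -1 = 0 cannot hold, so t_k is not Gosper-summable.

none (Gosper's algorithm certifies no s_k)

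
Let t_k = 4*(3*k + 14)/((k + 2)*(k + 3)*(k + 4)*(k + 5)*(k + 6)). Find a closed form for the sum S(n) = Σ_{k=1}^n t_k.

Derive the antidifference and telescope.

Ratio r(k) = (k + 2)*(3*k + 17)/((k + 7)*(3*k + 14)).
Gosper form: A/B · C(k+1)/C(k) with A=k + 2, B=k + 7, C=k + 14/3.
Solve (k + 2)·f(k+1) − (k + 6)·f(k) = k + 14/3.
d = 4 from the (1,1,1) case.
Solve for f: f(k) = k*(k + 4)*(k**2 + 10*k + 31)/90 (degree 4 ≤ 4).
Then R = B(k−1)f/C = k*(k + 4)*(k + 6)*(k**2 + 10*k + 31)/(30*(3*k + 14)), so s_k = R(k)·t_k = 2*k*(k**2 + 10*k + 31)/(15*(k**3 + 10*k**2 + 31*k + 30)).
Δs = 4*(3*k + 14)/(k**5 + 20*k**4 + 155*k**3 + 580*k**2 + 1044*k + 720), as required.
Σ_(k=1)^n t_k = s_(n+1) − s_(1) = (2*(n**3 + 13*n**2 + 54*n + 42)/(15*(n**3 + 13*n**2 + 54*n + 72))) − (7/90), i.e. n*(n**2 + 13*n + 54)/(18*(n**3 + 13*n**2 + 54*n + 72)).

S(n) = n*(n**2 + 13*n + 54)/(18*(n**3 + 13*n**2 + 54*n + 72))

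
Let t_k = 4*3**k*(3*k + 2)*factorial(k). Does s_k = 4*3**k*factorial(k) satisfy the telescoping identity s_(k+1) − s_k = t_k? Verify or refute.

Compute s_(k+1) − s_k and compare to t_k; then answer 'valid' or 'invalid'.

valid (s_(k+1) − s_k reduces to t_k)

s_(k+1) = 12*3**k*factorial(k + 1)
s_(k+1) − s_k = 4*3**k*(3*k + 2)*factorial(k)
(s_(k+1) − s_k) − t_k = 0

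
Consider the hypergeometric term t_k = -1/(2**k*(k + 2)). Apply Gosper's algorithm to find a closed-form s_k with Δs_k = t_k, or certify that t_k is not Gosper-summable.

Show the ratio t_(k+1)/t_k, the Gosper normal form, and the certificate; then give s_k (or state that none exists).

Ratio r(k) = (k + 2)/(2*(k + 3)).
Gosper form: A/B · C(k+1)/C(k) with A=k/2 + 1, B=k + 3, C=1.
Set up (k/2 + 1)·f(k+1) − (k + 2)·f(k) − (1) = 0.
From deg A=1, deg B=1, deg C=0: d=-1.
Bound -1 < 0, so the key equation has no polynomial solution.

not Gosper-summable; s_k does not exist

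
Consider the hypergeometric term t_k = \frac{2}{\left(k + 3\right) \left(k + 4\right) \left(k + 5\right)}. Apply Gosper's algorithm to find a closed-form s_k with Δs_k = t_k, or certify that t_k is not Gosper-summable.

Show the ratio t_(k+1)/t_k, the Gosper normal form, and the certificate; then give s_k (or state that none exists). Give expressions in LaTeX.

The ratio is (k + 3)/(k + 6).
Factor: A=k + 3; B=k + 6; C=1.
Set up (k + 3)·f(k+1) − (k + 5)·f(k) − (1) = 0.
From deg A=1, deg B=1, deg C=0: d=2.
Solve for f: f(k) = k*(k + 7)/24 (degree 2 ≤ 2).
Get s_k = R·t_k = k*(k + 7)/(12*(k + 3)*(k + 4)) with R(k) = B(k−1)f(k)/C(k) = k*(k + 5)*(k + 7)/24.
Check: Δs_k = 2/(k**3 + 12*k**2 + 47*k + 60). ✓

s_k = \frac{k \left(k + 7\right)}{12 \left(k + 3\right) \left(k + 4\right)}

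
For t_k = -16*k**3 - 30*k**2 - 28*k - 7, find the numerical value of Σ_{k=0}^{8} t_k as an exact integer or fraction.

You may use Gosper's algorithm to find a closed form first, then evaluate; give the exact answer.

Σ = -27927

r(k) = (16*k**3 + 78*k**2 + 136*k + 81)/(16*k**3 + 30*k**2 + 28*k + 7) after simplifying.
Gosper form: A/B · C(k+1)/C(k) with A=1, B=1, C=k**3 + 15*k**2/8 + 7*k/4 + 7/16.
Key eq: (1)·f(k+1) = (1)·f(k) + (k**3 + 15*k**2/8 + 7*k/4 + 7/16).
d = 4 from the (0,0,3) case.
Solving with deg f ≤ 4: f(k) = k*(4*k**3 + 2*k**2 + 3*k - 2)/16.
So s_k = (B(k−1)f/C)·t_k = (k*(4*k**3 + 2*k**2 + 3*k - 2)/(16*k**3 + 30*k**2 + 28*k + 7))·t_k = k*(-4*k**3 - 2*k**2 - 3*k + 2).
Δs = -16*k**3 - 30*k**2 - 28*k - 7, as required.
Evaluate s at k=9 and k=0: -27927 and 0; difference -27927.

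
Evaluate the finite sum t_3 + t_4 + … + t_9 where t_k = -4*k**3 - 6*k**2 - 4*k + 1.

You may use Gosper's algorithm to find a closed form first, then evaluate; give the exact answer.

Σ = -9905

Compute t_(k+1)/t_k: get (4*k**3 + 18*k**2 + 28*k + 13)/(4*k**3 + 6*k**2 + 4*k - 1).
Gosper form: A/B · C(k+1)/C(k) with A=1, B=1, C=k**3 + 3*k**2/2 + k - 1/4.
f must satisfy (1)·f(k+1) − (1)·f(k) = k**3 + 3*k**2/2 + k - 1/4.
Degrees (0,0,3) ⇒ d ≤ 4.
Solve for f: f(k) = k*(k**3 - 2)/4 (degree 4 ≤ 4).
Then R = B(k−1)f/C = k*(k**3 - 2)/(4*k**3 + 6*k**2 + 4*k - 1), so s_k = R(k)·t_k = k*(2 - k**3).
s_(k+1) − s_k = -4*k**3 - 6*k**2 - 4*k + 1 = t_k.
Σ_(k=3)^(9) t_k = s_(10) − s_(3) = -9980 − (-75) = -9905.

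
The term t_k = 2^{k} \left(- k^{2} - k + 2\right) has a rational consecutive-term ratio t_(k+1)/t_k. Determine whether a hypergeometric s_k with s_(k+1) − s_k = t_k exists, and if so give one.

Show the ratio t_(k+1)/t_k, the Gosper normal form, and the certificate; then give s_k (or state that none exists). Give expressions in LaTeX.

s_k = 2^{k} \left(- k^{2} + 3 k - 2\right)

The ratio is 2*k*(k + 3)/(k**2 + k - 2).
Gosper form: A/B · C(k+1)/C(k) with A=2, B=1, C=k**2 + k - 2.
Need (2)·f(k+1) − (1)·f(k) = k**2 + k - 2.
Bound: deg f ≤ 2.
Solving with deg f ≤ 2: f(k) = (k - 2)*(k - 1).
R(k) = B(k−1)·f(k)/C(k) = (k - 2)/(k + 2); s_k = R·t_k = 2**k*(-k**2 + 3*k - 2).
s_(k+1) − s_k = 2**k*(-k**2 - k + 2) = t_k.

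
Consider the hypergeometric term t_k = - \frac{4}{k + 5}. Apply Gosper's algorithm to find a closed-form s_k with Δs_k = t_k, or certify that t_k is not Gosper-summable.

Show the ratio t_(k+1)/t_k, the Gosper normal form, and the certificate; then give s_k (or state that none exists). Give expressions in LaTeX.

not Gosper-summable; s_k does not exist

Step 1: r(k) = (k + 5)/(k + 6).
So A=k + 5 and B=k + 6, with C=1.
Key eq: (k + 5)·f(k+1) = (k + 5)·f(k) + (1).
From deg A=1, deg B=1, deg C=0: d=0.
Generic f = c0 gives residual -1; -1 = 0 cannot hold, so t_k is not Gosper-summable.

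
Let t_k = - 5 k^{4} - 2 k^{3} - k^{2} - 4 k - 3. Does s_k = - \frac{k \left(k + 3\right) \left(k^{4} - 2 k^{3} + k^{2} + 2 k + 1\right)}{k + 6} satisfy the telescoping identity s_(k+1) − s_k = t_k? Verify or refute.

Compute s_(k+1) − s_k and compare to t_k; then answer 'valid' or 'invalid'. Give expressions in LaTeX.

Invalid: residual \frac{6 \left(2 k^{5} + 17 k^{4} + 6 k^{3} + 4 k^{2} + 13 k + 9\right)}{k^{2} + 13 k + 42} ≠ 0.

s_(k+1) = -(k + 1)*(k + 4)*(2*k + (k + 1)**4 - 2*(k + 1)**3 + (k + 1)**2 + 3)/(k + 7)
s_(k+1) − s_k = (-5*k**6 - 55*k**5 - 135*k**4 - 65*k**3 - 73*k**2 - 129*k - 72)/(k**2 + 13*k + 42)
(s_(k+1) − s_k) − t_k = 6*(2*k**5 + 17*k**4 + 6*k**3 + 4*k**2 + 13*k + 9)/(k**2 + 13*k + 42)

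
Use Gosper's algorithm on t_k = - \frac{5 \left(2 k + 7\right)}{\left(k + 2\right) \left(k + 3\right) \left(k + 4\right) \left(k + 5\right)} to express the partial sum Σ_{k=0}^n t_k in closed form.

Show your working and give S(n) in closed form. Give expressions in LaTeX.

t_(k+1)/t_k = (k + 2)*(2*k + 9)/((k + 6)*(2*k + 7)).
A = k + 2, B = k + 6, C = k + 7/2.
Key eq: (k + 2)·f(k+1) = (k + 5)·f(k) + (k + 7/2).
Degrees (1,1,1) ⇒ d ≤ 3.
Solve for f: f(k) = k*(k + 3)*(k + 6)/16 (degree 3 ≤ 3).
Certificate R = B(k−1)f/C = k*(k + 3)*(k + 5)*(k + 6)/(8*(2*k + 7)) gives s_k = 5*k*(-k - 6)/(8*(k**2 + 6*k + 8)).
Verify: 5*(-2*k - 7)/(k**4 + 14*k**3 + 71*k**2 + 154*k + 120) matches t_k.
Evaluate: s_(n+1) = 5*(-n**2 - 8*n - 7)/(8*(n**2 + 8*n + 15)); subtract s_(0) = 0 ⇒ S(n) = 5*(-n**2 - 8*n - 7)/(8*(n**2 + 8*n + 15)).

S(n) = \frac{5 \left(- n^{2} - 8 n - 7\right)}{8 \left(n^{2} + 8 n + 15\right)}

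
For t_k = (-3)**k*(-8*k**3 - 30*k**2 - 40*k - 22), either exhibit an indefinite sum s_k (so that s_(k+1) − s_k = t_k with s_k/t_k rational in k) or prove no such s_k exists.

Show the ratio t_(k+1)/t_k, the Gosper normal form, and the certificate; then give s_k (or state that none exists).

t_(k+1)/t_k = 3*(-4*k**3 - 27*k**2 - 62*k - 50)/(4*k**3 + 15*k**2 + 20*k + 11).
Factor: A=-3; B=1; C=k**3 + 15*k**2/4 + 5*k + 11/4.
f must satisfy (-3)·f(k+1) − (1)·f(k) = k**3 + 15*k**2/4 + 5*k + 11/4.
Bound: deg f ≤ 3.
A polynomial solution: f(k) = -(2*k**3 + 3*k**2 + k + 1)/8.
R(k) = B(k−1)·f(k)/C(k) = -(2*k**3 + 3*k**2 + k + 1)/(2*(4*k**3 + 15*k**2 + 20*k + 11)); s_k = R·t_k = (-3)**k*(2*k**3 + 3*k**2 + k + 1).
s_(k+1) − s_k = (-3)**k*(-8*k**3 - 30*k**2 - 40*k - 22) = t_k.

s_k = (-3)**k*(2*k**3 + 3*k**2 + k + 1)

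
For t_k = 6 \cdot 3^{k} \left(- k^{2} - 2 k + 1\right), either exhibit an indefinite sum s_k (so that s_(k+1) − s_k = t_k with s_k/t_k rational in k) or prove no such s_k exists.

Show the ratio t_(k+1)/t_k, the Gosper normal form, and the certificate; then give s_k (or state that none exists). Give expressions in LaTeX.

Compute t_(k+1)/t_k: get 3*(k**2 + 4*k + 2)/(k**2 + 2*k - 1).
A = 3, B = 1, C = k**2 + 2*k - 1.
Solve (3)·f(k+1) − (1)·f(k) = k**2 + 2*k - 1.
Bound: deg f ≤ 2.
Coefficient equations give f(k) = (k**2 - k - 1)/2.
Then R = B(k−1)f/C = (k**2 - k - 1)/(2*(k**2 + 2*k - 1)), so s_k = R(k)·t_k = 3**(k + 1)*(-k**2 + k + 1).
Check: Δs_k = 6*3**k*(-k**2 - 2*k + 1). ✓

s_k = 3^{k + 1} \left(- k^{2} + k + 1\right)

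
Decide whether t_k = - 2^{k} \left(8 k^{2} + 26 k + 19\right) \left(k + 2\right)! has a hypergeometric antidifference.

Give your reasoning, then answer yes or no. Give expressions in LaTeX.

Compute t_(k+1)/t_k: get 2*(8*k**3 + 66*k**2 + 179*k + 159)/(8*k**2 + 26*k + 19).
A = 2*k + 6, B = 1, C = k**2 + 13*k/4 + 19/8.
Need (2*k + 6)·f(k+1) − (1)·f(k) = k**2 + 13*k/4 + 19/8.
Degrees (1,0,2) ⇒ d ≤ 1.
Solving with deg f ≤ 1: f(k) = (4*k - 1)/8.
So s_k = (B(k−1)f/C)·t_k = ((4*k - 1)/(8*k**2 + 26*k + 19))·t_k = -2**k*(4*k - 1)*factorial(k + 2).
Verify: -2**k*(8*k**2 + 26*k + 19)*factorial(k + 2) matches t_k.

Yes. s_k = - 2^{k} \left(4 k - 1\right) \left(k + 2\right)!.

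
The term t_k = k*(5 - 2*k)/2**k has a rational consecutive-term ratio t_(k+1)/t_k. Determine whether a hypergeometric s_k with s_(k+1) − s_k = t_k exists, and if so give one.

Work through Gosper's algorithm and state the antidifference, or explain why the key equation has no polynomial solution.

r(k) = (k + 1)*(2*k - 3)/(2*k*(2*k - 5)) after simplifying.
So A=1/2 and B=1, with C=k**2 - 5*k/2.
Solve (1/2)·f(k+1) − (1)·f(k) = k**2 - 5*k/2.
d = 2 from the (0,0,2) case.
Coefficient equations give f(k) = -2*k**2 + k - 1.
Certificate R = B(k−1)f/C = -2*(2*k**2 - k + 1)/(k*(2*k - 5)) gives s_k = 2**(1 - k)*(2*k**2 - k + 1).
Verify: k*(5 - 2*k)/2**k matches t_k.

s_k = 2**(1 - k)*(2*k**2 - k + 1)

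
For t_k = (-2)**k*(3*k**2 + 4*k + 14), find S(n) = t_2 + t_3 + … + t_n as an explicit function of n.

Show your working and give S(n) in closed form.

S(n) = 2*(-2)**n*n**2 + 4*(-2)**n*n + 10*(-2)**n + 32

Compute t_(k+1)/t_k: get 2*(-3*k**2 - 10*k - 21)/(3*k**2 + 4*k + 14).
A = -2, B = 1, C = k**2 + 4*k/3 + 14/3.
Set up (-2)·f(k+1) − (1)·f(k) − (k**2 + 4*k/3 + 14/3) = 0.
d = 2 from the (0,0,2) case.
Solve for f: f(k) = -(k**2 + 4)/3 (degree 2 ≤ 2).
Get s_k = R·t_k = (-2)**k*(-k**2 - 4) with R(k) = B(k−1)f(k)/C(k) = -(k**2 + 4)/(3*k**2 + 4*k + 14).
s_(k+1) − s_k = (-2)**k*(3*k**2 + 4*k + 14) = t_k.
s_(n+1) = 2*(-2)**n*(n**2 + 2*n + 5) and s_(2) = -32, so S(n) = 2*(-2)**n*n**2 + 4*(-2)**n*n + 10*(-2)**n + 32.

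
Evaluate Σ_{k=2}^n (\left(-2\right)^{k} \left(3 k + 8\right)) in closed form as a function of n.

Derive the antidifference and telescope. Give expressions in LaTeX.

r(k) = 2*(-3*k - 11)/(3*k + 8) after simplifying.
Factor: A=-2; B=1; C=k + 8/3.
f must satisfy (-2)·f(k+1) − (1)·f(k) = k + 8/3.
Bound: deg f ≤ 1.
Solving with deg f ≤ 1: f(k) = -(k + 2)/3.
Get s_k = R·t_k = (-2)**k*(-k - 2) with R(k) = B(k−1)f(k)/C(k) = -(k + 2)/(3*k + 8).
Check: Δs_k = (-2)**k*(3*k + 8). ✓
Telescope: S(n) = s_(n+1) − s_(2) = 2*(-2)**n*(n + 3) − (-16) = 2*(-2)**n*n + 6*(-2)**n + 16.

S(n) = 2 \left(-2\right)^{n} n + 6 \left(-2\right)^{n} + 16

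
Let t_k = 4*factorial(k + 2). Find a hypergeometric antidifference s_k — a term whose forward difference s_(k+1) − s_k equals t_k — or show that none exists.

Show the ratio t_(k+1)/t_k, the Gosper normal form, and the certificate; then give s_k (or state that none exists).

Step 1: r(k) = k + 3.
Gosper form: A/B · C(k+1)/C(k) with A=k + 3, B=1, C=1.
Key eq: (k + 3)·f(k+1) = (1)·f(k) + (1).
Degrees (1,0,0) ⇒ d ≤ -1.
Negative degree bound (-1): no f exists, t_k not Gosper-summable.

not Gosper-summable; s_k does not exist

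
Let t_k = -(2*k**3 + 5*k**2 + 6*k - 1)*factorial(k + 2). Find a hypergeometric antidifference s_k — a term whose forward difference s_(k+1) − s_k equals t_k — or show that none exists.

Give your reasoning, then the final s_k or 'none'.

s_k = -(k - 1)*(2*k - 1)*factorial(k + 2)

Step 1: r(k) = (2*k**4 + 17*k**3 + 55*k**2 + 78*k + 36)/(2*k**3 + 5*k**2 + 6*k - 1).
Gosper form: A/B · C(k+1)/C(k) with A=k + 3, B=1, C=k**3 + 5*k**2/2 + 3*k - 1/2.
f must satisfy (k + 3)·f(k+1) − (1)·f(k) = k**3 + 5*k**2/2 + 3*k - 1/2.
d = 2 from the (1,0,3) case.
A polynomial solution: f(k) = (k - 1)*(2*k - 1)/2.
Then R = B(k−1)f/C = (k - 1)*(2*k - 1)/(2*k**3 + 5*k**2 + 6*k - 1), so s_k = R(k)·t_k = -(k - 1)*(2*k - 1)*factorial(k + 2).
Check: Δs_k = -(2*k**3 + 5*k**2 + 6*k - 1)*factorial(k + 2). ✓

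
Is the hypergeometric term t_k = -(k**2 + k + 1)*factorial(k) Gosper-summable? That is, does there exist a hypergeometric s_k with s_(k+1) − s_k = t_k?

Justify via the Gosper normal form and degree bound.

Yes. s_k = -k*factorial(k).

Step 1: r(k) = (k + 1)*(k + (k + 1)**2 + 2)/(k**2 + k + 1).
Take A(k)=k + 1, B(k)=1, C(k)=k**2 + k + 1.
Solve (k + 1)·f(k+1) − (1)·f(k) = k**2 + k + 1.
deg f ≤ 1 (via 1,0,2).
A polynomial solution: f(k) = k.
Certificate R = B(k−1)f/C = k/(k**2 + k + 1) gives s_k = -k*factorial(k).
Check: Δs_k = -(k**2 + k + 1)*factorial(k). ✓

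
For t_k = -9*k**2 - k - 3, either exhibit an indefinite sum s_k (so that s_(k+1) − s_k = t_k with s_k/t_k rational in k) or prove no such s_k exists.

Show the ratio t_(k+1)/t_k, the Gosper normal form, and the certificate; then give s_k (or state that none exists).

Compute t_(k+1)/t_k: get (k + 9*(k + 1)**2 + 4)/(9*k**2 + k + 3).
So A=1 and B=1, with C=k**2 + k/9 + 1/3.
Key eq: (1)·f(k+1) = (1)·f(k) + (k**2 + k/9 + 1/3).
Degrees (0,0,2) ⇒ d ≤ 3.
Match coefficients ⇒ f(k) = k*(3*k**2 - 4*k + 4)/9.
Certificate R = B(k−1)f/C = k*(3*k**2 - 4*k + 4)/(9*k**2 + k + 3) gives s_k = k*(-3*k**2 + 4*k - 4).
Check: Δs_k = -9*k**2 - k - 3. ✓

s_k = k*(-3*k**2 + 4*k - 4)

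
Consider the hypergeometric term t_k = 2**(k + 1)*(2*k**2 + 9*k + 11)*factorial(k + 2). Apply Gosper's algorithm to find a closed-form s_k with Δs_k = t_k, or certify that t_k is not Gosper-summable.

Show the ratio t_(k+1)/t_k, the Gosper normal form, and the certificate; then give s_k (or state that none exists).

Ratio r(k) = 2*(2*k**3 + 19*k**2 + 61*k + 66)/(2*k**2 + 9*k + 11).
Take A(k)=2*k + 6, B(k)=1, C(k)=k**2 + 9*k/2 + 11/2.
Solve (2*k + 6)·f(k+1) − (1)·f(k) = k**2 + 9*k/2 + 11/2.
Degrees (1,0,2) ⇒ d ≤ 1.
Coefficient equations give f(k) = (k + 1)/2.
Get s_k = R·t_k = 2**(k + 1)*(k + 1)*factorial(k + 2) with R(k) = B(k−1)f(k)/C(k) = (k + 1)/(2*k**2 + 9*k + 11).
Check: Δs_k = 2**(k + 1)*(2*k**2 + 9*k + 11)*factorial(k + 2). ✓

s_k = 2**(k + 1)*(k + 1)*factorial(k + 2)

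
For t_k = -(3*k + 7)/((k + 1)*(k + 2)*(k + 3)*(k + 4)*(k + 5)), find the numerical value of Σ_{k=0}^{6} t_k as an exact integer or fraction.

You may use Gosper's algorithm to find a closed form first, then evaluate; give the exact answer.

Σ = -217/2640

Ratio r(k) = (k + 1)*(3*k + 10)/((k + 6)*(3*k + 7)).
Gosper form: A/B · C(k+1)/C(k) with A=k + 1, B=k + 6, C=k + 7/3.
Set up (k + 1)·f(k+1) − (k + 5)·f(k) − (k + 7/3) = 0.
Bound: deg f ≤ 4.
A polynomial solution: f(k) = k*(k + 2)*(k**2 + 8*k + 19)/36.
So s_k = (B(k−1)f/C)·t_k = (k*(k + 2)*(k + 5)*(k**2 + 8*k + 19)/(12*(3*k + 7)))·t_k = k*(-k**2 - 8*k - 19)/(12*(k**3 + 8*k**2 + 19*k + 12)).
Verify: (-3*k - 7)/(k**5 + 15*k**4 + 85*k**3 + 225*k**2 + 274*k + 120) matches t_k.
Telescoping: Σ = s_(7) − s_(0) = -217/2640 − (0) = -217/2640.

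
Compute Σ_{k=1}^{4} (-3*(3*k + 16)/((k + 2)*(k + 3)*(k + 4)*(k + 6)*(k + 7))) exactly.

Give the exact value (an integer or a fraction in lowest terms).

r(k) = (k + 2)*(k + 6)*(3*k + 19)/((k + 5)*(k + 8)*(3*k + 16)) after simplifying.
A = k + 2, B = k + 8, C = k**2 + 31*k/3 + 80/3.
f must satisfy (k + 2)·f(k+1) − (k + 7)·f(k) = k**2 + 31*k/3 + 80/3.
From deg A=1, deg B=1, deg C=2: d=5.
Match coefficients ⇒ f(k) = k*(k + 4)*(k + 5)*(k**2 + 11*k + 36)/108.
Get s_k = R·t_k = k*(-k**2 - 11*k - 36)/(12*(k**3 + 11*k**2 + 36*k + 36)) with R(k) = B(k−1)f(k)/C(k) = k*(k + 4)*(k + 7)*(k**2 + 11*k + 36)/(36*(3*k + 16)).
Check: Δs_k = 3*(-3*k - 16)/(k**5 + 22*k**4 + 185*k**3 + 740*k**2 + 1404*k + 1008). ✓
Sum = s_(5) − s_(1); s_(5) = -145/1848, s_(1) = -1/21 ⇒ -19/616.

Σ = -19/616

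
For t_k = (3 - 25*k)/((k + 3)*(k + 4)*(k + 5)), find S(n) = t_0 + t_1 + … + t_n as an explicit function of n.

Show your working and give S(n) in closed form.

The ratio is (k + 3)*(25*k + 22)/((k + 6)*(25*k - 3)).
Factor: A=k + 3; B=k + 6; C=k - 3/25.
Need (k + 3)·f(k+1) − (k + 5)·f(k) = k - 3/25.
deg f ≤ 2 (via 1,1,1).
Solve for f: f(k) = k*(3*k - 4)/25 (degree 2 ≤ 2).
R(k) = B(k−1)·f(k)/C(k) = k*(k + 5)*(3*k - 4)/(25*k - 3); s_k = R·t_k = k*(4 - 3*k)/((k + 3)*(k + 4)).
s_(k+1) − s_k = (3 - 25*k)/(k**3 + 12*k**2 + 47*k + 60) = t_k.
s_(n+1) = (-3*n**2 - 2*n + 1)/(n**2 + 9*n + 20) and s_(0) = 0, so S(n) = (-3*n**2 - 2*n + 1)/(n**2 + 9*n + 20).

S(n) = (-3*n**2 - 2*n + 1)/(n**2 + 9*n + 20)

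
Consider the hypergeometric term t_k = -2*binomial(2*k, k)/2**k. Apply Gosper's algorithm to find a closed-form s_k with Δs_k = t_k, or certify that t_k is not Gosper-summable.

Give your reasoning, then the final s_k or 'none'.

t_(k+1)/t_k = (2*k + 1)/(k + 1).
Factor: A=2*k + 1; B=k + 1; C=1.
Key eq: (2*k + 1)·f(k+1) = (k)·f(k) + (1).
Bound: deg f ≤ -1.
d = -1 < 0 ⇒ no nonzero polynomial f; not summable.

none (Gosper's algorithm certifies no s_k)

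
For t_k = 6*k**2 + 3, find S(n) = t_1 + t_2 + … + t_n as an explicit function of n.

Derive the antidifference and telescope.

S(n) = n*(2*n**2 + 3*n + 4)

The ratio is (2*(k + 1)**2 + 1)/(2*k**2 + 1).
Take A(k)=1, B(k)=1, C(k)=k**2 + 1/2.
Set up (1)·f(k+1) − (1)·f(k) − (k**2 + 1/2) = 0.
From deg A=0, deg B=0, deg C=2: d=3.
Solving with deg f ≤ 3: f(k) = k*(2*k**2 - 3*k + 4)/6.
Get s_k = R·t_k = k*(2*k**2 - 3*k + 4) with R(k) = B(k−1)f(k)/C(k) = k*(2*k**2 - 3*k + 4)/(3*(2*k**2 + 1)).
Δs = 6*k**2 + 3, as required.
Telescope: S(n) = s_(n+1) − s_(1) = 2*n**3 + 3*n**2 + 4*n + 3 − (3) = n*(2*n**2 + 3*n + 4).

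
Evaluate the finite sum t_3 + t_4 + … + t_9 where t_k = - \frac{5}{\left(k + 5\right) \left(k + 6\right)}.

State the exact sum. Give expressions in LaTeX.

Σ = -7/24

The ratio is (k + 5)/(k + 7).
So A=k + 5 and B=k + 7, with C=1.
Set up (k + 5)·f(k+1) − (k + 6)·f(k) − (1) = 0.
deg f ≤ 1 (via 1,1,0).
Match coefficients ⇒ f(k) = k/5.
Then R = B(k−1)f/C = k*(k + 6)/5, so s_k = R(k)·t_k = -k/(k + 5).
s_(k+1) − s_k = -5/(k**2 + 11*k + 30) = t_k.
Evaluate s at k=10 and k=3: -2/3 and -3/8; difference -7/24.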